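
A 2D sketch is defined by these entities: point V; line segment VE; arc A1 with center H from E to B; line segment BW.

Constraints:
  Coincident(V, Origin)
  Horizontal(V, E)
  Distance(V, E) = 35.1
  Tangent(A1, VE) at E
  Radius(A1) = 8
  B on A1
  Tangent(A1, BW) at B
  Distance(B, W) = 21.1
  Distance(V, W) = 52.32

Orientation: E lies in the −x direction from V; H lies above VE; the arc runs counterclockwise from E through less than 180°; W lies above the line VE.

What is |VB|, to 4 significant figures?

32.19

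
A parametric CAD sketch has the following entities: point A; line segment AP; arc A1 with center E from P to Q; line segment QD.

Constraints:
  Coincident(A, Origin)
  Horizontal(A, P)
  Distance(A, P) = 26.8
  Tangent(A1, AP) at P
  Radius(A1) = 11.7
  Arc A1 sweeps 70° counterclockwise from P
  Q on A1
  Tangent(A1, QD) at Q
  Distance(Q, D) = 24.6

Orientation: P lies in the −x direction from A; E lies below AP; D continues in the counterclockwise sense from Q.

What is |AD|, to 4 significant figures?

55.54

On A1, P sits at bearing 90° from E; a 70° counterclockwise sweep puts Q at bearing 160°, so Q = E + 11.7·(cos 160°, sin 160°) = (-37.79, -7.698). Tangency of A1 to QD means the radius EQ is perpendicular to QD, so QD runs along (−sin 160°, cos 160°); with |QD| = 24.6, D = (-46.21, -30.81). Then |AD| = |D − A| = 55.54.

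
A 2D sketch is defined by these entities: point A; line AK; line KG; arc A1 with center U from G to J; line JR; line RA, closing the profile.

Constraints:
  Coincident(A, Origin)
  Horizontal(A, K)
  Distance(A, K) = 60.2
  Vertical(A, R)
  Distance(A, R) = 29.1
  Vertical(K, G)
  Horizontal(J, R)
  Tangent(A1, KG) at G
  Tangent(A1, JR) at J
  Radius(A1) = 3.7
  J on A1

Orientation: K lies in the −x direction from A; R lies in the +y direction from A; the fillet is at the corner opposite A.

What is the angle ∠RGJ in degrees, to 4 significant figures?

41.48°

The virtual corner opposite A is at (-60.20, 29.10). The tangent condition forces UG to be normal to KG and the tangent condition forces UJ to be normal to JR, with radius 3.7, so the center U sits 3.7 in from both sides at U = (-56.50, 25.40). That places the tangent points at G = (-60.20, 25.40) on KG and J = (-56.50, 29.10) on JR. Then cos ∠RGJ = GR·GJ / (|GR||GJ|), giving 41.48°.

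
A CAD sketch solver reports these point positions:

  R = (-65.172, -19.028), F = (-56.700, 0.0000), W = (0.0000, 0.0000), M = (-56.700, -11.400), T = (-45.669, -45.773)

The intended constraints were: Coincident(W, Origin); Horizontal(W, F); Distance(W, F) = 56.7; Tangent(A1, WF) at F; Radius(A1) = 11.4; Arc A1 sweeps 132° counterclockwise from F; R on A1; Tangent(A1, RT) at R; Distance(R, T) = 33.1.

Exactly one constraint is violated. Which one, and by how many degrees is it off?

Tangent(A1, RT) at R — off by 5.90°.

W = (0.00, 0.00) ✓; W.y = 0.00, F.y = 0.00 ✓; |WF| = 56.70 ✓; ∠(MF, FW) = 90.00° ✓; |MF| = 11.40 ✓; bearing(M→R) − bearing(M→F) = 132.0° ✓; |MR| = 11.40 ✓; ∠(MR, RT) = 95.90° ✗; |RT| = 33.10 ✓.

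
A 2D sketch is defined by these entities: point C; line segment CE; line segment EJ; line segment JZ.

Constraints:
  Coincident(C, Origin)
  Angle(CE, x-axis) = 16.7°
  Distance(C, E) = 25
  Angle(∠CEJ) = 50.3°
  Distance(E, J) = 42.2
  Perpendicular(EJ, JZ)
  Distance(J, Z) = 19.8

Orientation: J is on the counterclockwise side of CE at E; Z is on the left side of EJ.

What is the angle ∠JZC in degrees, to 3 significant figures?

88.8°

∠CEJ = 50.3°, so EJ runs at 16.7° + (180° − 50.3°) = 146° from the x-axis; with |EJ| = 42.2, J = E + 42.2·(cos 146°, sin 146°) = (-11.2, 30.5). EJ is perpendicular to JZ; with |JZ| = 19.8 on the left of EJ, Z = J + 19.8·(-0.553, -0.833) = (-22.2, 14.0). Then cos ∠JZC = ZJ·ZC / (|ZJ||ZC|), giving 88.8°.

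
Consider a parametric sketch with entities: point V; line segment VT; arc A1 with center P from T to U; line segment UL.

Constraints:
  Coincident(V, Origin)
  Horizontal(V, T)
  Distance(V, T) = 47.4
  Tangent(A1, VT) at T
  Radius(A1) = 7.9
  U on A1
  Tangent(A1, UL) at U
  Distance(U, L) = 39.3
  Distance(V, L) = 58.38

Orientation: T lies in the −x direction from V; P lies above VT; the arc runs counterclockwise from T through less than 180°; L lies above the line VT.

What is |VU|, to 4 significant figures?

40.17

Checks: |PU| = 7.900 ✓; ∠(PU, UL) = 90.00° ✓; |UL| = 39.30 ✓; |VL| = 58.38 ✓.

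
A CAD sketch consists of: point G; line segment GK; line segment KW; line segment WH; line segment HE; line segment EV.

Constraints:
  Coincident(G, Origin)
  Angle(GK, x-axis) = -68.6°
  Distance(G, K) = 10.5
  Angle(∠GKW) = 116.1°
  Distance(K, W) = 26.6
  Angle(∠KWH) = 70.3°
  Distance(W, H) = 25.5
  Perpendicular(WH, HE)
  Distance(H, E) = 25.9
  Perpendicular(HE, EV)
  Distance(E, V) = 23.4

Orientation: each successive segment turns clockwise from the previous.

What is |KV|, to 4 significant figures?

6.920

G is at the origin; GK runs at -68.6° with length 10.5, so K = (3.831, -9.776). ∠GKW = 116.1° gives KW at -132.5° from the x-axis; with |KW| = 26.6, W = (-14.14, -29.39). ∠KWH = 70.3° gives WH at 117.8° from the x-axis; with |WH| = 25.5, H = (-26.03, -6.831). WH is perpendicular to HE, so HE runs at 27.80°; with |HE| = 25.9, E = (-3.122, 5.249). The perpendicularity gives EV at right angles to HE, so EV runs at -62.20°; with |EV| = 23.4, V = (7.792, -15.45). Then |KV| = |V − K| = 6.920.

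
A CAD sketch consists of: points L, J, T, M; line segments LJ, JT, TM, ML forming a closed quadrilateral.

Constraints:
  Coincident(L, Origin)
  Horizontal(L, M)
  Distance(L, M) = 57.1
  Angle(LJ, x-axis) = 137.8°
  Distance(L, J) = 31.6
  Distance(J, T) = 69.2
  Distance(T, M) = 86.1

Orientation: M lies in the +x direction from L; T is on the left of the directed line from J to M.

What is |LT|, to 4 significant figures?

78.77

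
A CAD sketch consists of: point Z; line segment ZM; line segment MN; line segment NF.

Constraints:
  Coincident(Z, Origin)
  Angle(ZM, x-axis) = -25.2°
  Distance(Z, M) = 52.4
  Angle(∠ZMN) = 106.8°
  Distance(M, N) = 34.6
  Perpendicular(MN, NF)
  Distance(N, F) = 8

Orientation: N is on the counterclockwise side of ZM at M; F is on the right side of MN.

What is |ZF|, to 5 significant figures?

76.535

Z is at the origin; ZM runs at -25.2° with length 52.4, so M = 52.4·(cos -25.2°, sin -25.2°) = (47.413, -22.311). ∠ZMN = 106.8°, so MN runs at -25.2° + (180° − 106.8°) = 48.000° from the x-axis; with |MN| = 34.6, N = M + 34.6·(cos 48.000°, sin 48.000°) = (70.565, 3.4020). MN ⟂ NF; with |NF| = 8.0 on the right of MN, F = N + 8.0·(0.74314, -0.66913) = (76.510, -1.9511). Then |ZF| = |F − Z| = 76.535.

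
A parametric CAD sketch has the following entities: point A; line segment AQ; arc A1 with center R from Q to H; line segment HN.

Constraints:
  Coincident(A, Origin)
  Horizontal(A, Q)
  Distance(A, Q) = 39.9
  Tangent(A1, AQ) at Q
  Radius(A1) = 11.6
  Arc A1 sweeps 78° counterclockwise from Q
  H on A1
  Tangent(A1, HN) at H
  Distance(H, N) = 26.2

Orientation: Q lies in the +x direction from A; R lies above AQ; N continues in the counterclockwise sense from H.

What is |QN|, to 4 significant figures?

38.65

A is at the origin; A and Q share the same y with |AQ| = 39.9 and Q on the +x side, so Q = (39.90, 0.000). Since A1 is tangent to AQ there, RQ ⟂ AQ, so R = Q + (0, 11.6) = (39.90, 11.60). On A1, Q sits at bearing -90° from R; a 78° counterclockwise sweep puts H at bearing -12°, so H = R + 11.6·(cos -12°, sin -12°) = (51.25, 9.188). The tangent condition forces RH to be normal to HN, so HN runs along (−sin -12°, cos -12°); with |HN| = 26.2, N = (56.69, 34.82). Then |QN| = |N − Q| = 38.65.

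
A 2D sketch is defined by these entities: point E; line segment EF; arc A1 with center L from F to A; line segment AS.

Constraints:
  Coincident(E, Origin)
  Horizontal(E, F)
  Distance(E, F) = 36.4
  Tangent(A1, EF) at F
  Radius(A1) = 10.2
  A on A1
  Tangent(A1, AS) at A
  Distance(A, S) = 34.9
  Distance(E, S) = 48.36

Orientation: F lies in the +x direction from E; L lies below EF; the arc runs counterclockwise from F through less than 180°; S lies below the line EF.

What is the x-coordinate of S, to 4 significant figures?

21.45

Checks: ∠(LF, FE) = 90.00° ✓; |LF| = 10.20 ✓; |LA| = 10.20 ✓; ∠(LA, AS) = 90.00° ✓; |AS| = 34.90 ✓; |ES| = 48.36 ✓.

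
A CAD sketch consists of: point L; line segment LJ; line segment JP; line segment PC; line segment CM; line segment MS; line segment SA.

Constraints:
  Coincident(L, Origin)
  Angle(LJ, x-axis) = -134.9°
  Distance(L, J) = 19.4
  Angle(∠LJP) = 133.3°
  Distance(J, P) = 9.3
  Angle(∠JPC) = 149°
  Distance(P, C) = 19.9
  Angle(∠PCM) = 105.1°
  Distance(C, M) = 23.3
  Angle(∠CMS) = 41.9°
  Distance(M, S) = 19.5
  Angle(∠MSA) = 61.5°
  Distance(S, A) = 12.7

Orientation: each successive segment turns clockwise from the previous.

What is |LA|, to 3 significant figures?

37.5

∠CMS = 41.9° gives MS at -65.6° from the x-axis; with |MS| = 19.5, S = (-24.7, 1.70). ∠MSA = 61.5° gives SA at 176° from the x-axis; with |SA| = 12.7, A = (-37.4, 2.61). Then |LA| = |A − L| = 37.5.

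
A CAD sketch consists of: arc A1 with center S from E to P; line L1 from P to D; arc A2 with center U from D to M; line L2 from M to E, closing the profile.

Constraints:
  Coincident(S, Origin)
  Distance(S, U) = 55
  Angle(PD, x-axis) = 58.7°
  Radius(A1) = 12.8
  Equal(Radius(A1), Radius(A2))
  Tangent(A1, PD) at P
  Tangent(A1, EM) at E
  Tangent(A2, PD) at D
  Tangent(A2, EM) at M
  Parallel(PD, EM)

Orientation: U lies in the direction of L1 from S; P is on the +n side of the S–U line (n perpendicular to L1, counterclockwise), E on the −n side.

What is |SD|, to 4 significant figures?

56.47

The slot axis is L1's direction at 58.7°, so u = (cos 58.7°, sin 58.7°) = (0.5195, 0.8545) and n = (−sin 58.7°, cos 58.7°) = (-0.8545, 0.5195). S is at the origin and U lies 55.0 along u from S, so U = 55.0·u = (28.57, 47.00). Tangency of A1 to both parallel lines with radius 12.8 puts P and E at S ± 12.8·n: P = (-10.94, 6.650), E = (10.94, -6.650). Equal radii place D and M the same way about U: D = U + 12.8·n = (17.64, 53.65), M = U − 12.8·n = (39.51, 40.35). Then |SD| = |D − S| = 56.47.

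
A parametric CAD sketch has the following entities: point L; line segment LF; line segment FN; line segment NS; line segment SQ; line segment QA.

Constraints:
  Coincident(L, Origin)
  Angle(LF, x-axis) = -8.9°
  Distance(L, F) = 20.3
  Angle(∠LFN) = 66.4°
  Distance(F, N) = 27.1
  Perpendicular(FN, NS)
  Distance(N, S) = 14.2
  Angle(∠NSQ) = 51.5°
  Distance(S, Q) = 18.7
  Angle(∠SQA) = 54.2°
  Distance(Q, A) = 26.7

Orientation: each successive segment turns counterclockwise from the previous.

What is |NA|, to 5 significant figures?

12.012

L is at the origin; LF runs at -8.9° with length 20.3, so F = (20.056, -3.1406). ∠LFN = 66.4° gives FN at 104.70° from the x-axis; with |FN| = 27.1, N = (13.179, 23.072). The perpendicularity gives NS at right angles to FN, so NS runs at -165.30°; with |NS| = 14.2, S = (-0.55646, 19.469). ∠NSQ = 51.5° gives SQ at -36.800° from the x-axis; with |SQ| = 18.7, Q = (14.417, 8.2672). ∠SQA = 54.2° gives QA at 89.000° from the x-axis; with |QA| = 26.7, A = (14.883, 34.963). Then |NA| = |A − N| = 12.012.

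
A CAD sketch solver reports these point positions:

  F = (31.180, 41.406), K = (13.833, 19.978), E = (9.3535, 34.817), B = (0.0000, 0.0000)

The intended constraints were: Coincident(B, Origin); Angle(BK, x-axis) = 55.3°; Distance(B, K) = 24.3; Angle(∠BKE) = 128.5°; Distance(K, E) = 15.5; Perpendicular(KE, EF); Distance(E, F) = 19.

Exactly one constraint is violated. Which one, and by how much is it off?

Distance(E, F) = 19 — off by 3.80.

B = (0.00, 0.00) ✓; BK at 55.30° ✓; |BK| = 24.30 ✓; ∠BKE = 128.5° ✓; |KE| = 15.50 ✓; ∠(KE, EF) = 90.00° ✓; |EF| = 22.80 ✗.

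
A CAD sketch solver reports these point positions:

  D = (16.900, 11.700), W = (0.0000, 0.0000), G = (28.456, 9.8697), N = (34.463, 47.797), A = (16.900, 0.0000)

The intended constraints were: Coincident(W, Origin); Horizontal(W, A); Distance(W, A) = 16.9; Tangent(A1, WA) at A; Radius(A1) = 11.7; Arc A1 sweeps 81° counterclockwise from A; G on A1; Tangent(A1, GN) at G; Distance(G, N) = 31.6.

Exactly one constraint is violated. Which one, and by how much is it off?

Distance(G, N) = 31.6 — off by 6.80.

W = (0.00, 0.00) ✓; W.y = 0.00, A.y = 0.00 ✓; |WA| = 16.90 ✓; ∠(DA, AW) = 90.00° ✓; |DA| = 11.70 ✓; bearing(D→G) − bearing(D→A) = 81.00° ✓; |DG| = 11.70 ✓; ∠(DG, GN) = 90.00° ✓; |GN| = 38.40 ✗.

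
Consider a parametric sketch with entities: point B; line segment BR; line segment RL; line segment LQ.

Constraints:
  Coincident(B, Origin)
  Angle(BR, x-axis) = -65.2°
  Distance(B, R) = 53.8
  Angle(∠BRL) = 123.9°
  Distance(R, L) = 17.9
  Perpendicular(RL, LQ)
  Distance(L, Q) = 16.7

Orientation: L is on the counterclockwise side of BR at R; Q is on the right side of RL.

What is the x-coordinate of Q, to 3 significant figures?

37.6

B is at the origin; BR runs at -65.2° with length 53.8, so R = 53.8·(cos -65.2°, sin -65.2°) = (22.6, -48.8). ∠BRL = 123.9°, so RL runs at -65.2° + (180° − 123.9°) = -9.10° from the x-axis; with |RL| = 17.9, L = R + 17.9·(cos -9.10°, sin -9.10°) = (40.2, -51.7). RL ⟂ LQ; with |LQ| = 16.7 on the right of RL, Q = L + 16.7·(-0.158, -0.987) = (37.6, -68.2). So Q.x = 37.6.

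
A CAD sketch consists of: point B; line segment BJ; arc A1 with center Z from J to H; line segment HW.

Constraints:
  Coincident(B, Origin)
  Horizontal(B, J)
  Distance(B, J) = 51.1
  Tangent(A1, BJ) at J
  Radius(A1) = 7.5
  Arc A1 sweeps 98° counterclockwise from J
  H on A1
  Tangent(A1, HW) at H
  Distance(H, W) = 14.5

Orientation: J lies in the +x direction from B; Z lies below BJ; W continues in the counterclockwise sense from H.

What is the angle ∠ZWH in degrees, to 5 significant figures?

27.350°

On A1, J sits at bearing 90° from Z; a 98° counterclockwise sweep puts H at bearing 188°, so H = Z + 7.5·(cos 188°, sin 188°) = (43.673, -8.5438). The tangent condition forces ZH to be normal to HW, so HW runs along (−sin 188°, cos 188°); with |HW| = 14.5, W = (45.691, -22.903). Then cos ∠ZWH = WZ·WH / (|WZ||WH|), giving 27.350°.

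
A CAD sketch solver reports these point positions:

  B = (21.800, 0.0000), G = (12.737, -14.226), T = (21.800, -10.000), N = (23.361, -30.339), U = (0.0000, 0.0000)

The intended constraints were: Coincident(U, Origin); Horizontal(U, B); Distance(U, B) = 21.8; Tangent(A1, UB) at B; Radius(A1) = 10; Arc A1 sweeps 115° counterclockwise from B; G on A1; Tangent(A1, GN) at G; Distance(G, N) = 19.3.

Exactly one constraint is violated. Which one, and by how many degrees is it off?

Tangent(A1, GN) at G — off by 8.40°.

U = (0.00, 0.00) ✓; U.y = 0.00, B.y = 0.00 ✓; |UB| = 21.80 ✓; ∠(TB, BU) = 90.00° ✓; |TB| = 10.00 ✓; bearing(T→G) − bearing(T→B) = 115.0° ✓; |TG| = 10.00 ✓; ∠(TG, GN) = 81.60° ✗; |GN| = 19.30 ✓.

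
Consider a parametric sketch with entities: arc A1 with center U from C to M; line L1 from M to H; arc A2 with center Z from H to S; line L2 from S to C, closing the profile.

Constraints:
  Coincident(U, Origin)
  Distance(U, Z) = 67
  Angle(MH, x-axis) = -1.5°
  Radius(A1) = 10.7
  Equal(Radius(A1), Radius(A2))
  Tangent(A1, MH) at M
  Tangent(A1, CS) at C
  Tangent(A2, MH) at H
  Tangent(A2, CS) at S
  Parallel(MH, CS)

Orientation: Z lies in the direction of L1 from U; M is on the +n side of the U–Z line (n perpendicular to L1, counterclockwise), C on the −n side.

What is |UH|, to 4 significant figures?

67.85

Tangency of A1 to both parallel lines with radius 10.7 puts M and C at U ± 10.7·n: M = (0.2801, 10.70), C = (-0.2801, -10.70). Equal radii place H and S the same way about Z: H = Z + 10.7·n = (67.26, 8.942), S = Z − 10.7·n = (66.70, -12.45). Then |UH| = |H − U| = 67.85.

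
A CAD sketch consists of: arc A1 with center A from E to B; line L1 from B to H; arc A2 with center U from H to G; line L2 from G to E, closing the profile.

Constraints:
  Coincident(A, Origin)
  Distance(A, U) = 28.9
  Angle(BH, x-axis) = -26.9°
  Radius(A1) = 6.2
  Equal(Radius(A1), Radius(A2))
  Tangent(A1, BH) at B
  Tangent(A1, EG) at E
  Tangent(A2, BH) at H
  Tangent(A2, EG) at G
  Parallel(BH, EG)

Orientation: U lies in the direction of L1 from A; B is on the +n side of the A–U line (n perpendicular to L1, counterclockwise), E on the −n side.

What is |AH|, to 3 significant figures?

29.6

The slot axis is L1's direction at -26.9°, so u = (cos -26.9°, sin -26.9°) = (0.892, -0.452) and n = (−sin -26.9°, cos -26.9°) = (0.452, 0.892). A is at the origin and U lies 28.9 along u from A, so U = 28.9·u = (25.8, -13.1). Tangency of A1 to both parallel lines with radius 6.2 puts B and E at A ± 6.2·n: B = (2.81, 5.53), E = (-2.81, -5.53). Equal radii place H and G the same way about U: H = U + 6.2·n = (28.6, -7.55), G = U − 6.2·n = (23.0, -18.6). Then |AH| = |H − A| = 29.6.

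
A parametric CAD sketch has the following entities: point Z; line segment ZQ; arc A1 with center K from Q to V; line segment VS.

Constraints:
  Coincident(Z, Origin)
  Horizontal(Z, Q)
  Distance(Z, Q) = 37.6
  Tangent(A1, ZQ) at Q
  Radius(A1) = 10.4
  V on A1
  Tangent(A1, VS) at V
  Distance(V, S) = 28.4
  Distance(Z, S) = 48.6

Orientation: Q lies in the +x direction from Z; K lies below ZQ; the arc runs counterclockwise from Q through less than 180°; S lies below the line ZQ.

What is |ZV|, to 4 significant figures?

29.32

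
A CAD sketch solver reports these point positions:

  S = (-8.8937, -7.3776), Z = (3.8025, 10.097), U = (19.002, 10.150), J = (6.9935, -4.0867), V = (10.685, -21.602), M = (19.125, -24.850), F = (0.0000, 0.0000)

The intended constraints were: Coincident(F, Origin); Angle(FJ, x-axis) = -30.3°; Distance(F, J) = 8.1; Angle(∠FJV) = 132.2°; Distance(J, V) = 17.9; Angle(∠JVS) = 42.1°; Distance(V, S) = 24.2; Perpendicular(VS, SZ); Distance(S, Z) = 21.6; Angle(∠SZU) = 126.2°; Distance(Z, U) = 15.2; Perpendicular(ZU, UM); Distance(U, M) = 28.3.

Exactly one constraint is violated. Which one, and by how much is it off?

Distance(U, M) = 28.3 — off by 6.70.

F = (0.00, 0.00) ✓; FJ at -30.30° ✓; |FJ| = 8.100 ✓; ∠FJV = 132.2° ✓; |JV| = 17.90 ✓; ∠JVS = 42.10° ✓; |VS| = 24.20 ✓; ∠(VS, SZ) = 90.00° ✓; |SZ| = 21.60 ✓; ∠SZU = 126.2° ✓; |ZU| = 15.20 ✓; ∠(ZU, UM) = 90.00° ✓; |UM| = 35.00 ✗.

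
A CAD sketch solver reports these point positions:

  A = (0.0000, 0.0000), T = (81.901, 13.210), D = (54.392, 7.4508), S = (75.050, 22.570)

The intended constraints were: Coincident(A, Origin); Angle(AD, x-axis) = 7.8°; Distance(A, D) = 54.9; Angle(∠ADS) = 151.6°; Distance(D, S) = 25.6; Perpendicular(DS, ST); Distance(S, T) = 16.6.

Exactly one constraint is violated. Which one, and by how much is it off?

Distance(S, T) = 16.6 — off by 5.00.

A = (0.00, 0.00) ✓; AD at 7.800° ✓; |AD| = 54.90 ✓; ∠ADS = 151.6° ✓; |DS| = 25.60 ✓; ∠(DS, ST) = 90.00° ✓; |ST| = 11.60 ✗.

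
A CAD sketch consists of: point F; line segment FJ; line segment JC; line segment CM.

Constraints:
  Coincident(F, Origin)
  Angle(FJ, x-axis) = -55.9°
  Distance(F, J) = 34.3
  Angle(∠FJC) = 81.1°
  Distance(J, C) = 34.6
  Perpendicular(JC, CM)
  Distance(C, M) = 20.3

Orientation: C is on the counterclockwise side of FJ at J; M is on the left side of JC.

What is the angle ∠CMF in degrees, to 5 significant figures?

114.88°

F is at the origin; FJ runs at -55.9° with length 34.3, so J = 34.3·(cos -55.9°, sin -55.9°) = (19.230, -28.402). ∠FJC = 81.1°, so JC runs at -55.9° + (180° − 81.1°) = 43.000° from the x-axis; with |JC| = 34.6, C = J + 34.6·(cos 43.000°, sin 43.000°) = (44.535, -4.8053). JC ⟂ CM; with |CM| = 20.3 on the left of JC, M = C + 20.3·(-0.68200, 0.73135) = (30.690, 10.041). Then cos ∠CMF = MC·MF / (|MC||MF|), giving 114.88°.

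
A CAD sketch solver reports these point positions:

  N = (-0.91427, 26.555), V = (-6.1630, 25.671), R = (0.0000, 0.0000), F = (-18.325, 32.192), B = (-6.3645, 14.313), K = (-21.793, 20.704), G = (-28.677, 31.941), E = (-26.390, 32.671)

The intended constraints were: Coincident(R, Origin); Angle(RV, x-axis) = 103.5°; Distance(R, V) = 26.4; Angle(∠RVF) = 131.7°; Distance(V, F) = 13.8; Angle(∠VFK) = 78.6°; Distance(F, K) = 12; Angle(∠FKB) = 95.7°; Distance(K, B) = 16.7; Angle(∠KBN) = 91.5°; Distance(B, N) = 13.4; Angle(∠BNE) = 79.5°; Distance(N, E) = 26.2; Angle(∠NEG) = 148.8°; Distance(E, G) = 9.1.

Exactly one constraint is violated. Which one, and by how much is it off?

Distance(E, G) = 9.1 — off by 6.70.

R = (0.00, 0.00) ✓; RV at 103.5° ✓; |RV| = 26.40 ✓; ∠RVF = 131.7° ✓; |VF| = 13.80 ✓; ∠VFK = 78.60° ✓; |FK| = 12.00 ✓; ∠FKB = 95.70° ✓; |KB| = 16.70 ✓; ∠KBN = 91.50° ✓; |BN| = 13.40 ✓; ∠BNE = 79.50° ✓; |NE| = 26.20 ✓; ∠NEG = 148.8° ✓; |EG| = 2.401 ✗.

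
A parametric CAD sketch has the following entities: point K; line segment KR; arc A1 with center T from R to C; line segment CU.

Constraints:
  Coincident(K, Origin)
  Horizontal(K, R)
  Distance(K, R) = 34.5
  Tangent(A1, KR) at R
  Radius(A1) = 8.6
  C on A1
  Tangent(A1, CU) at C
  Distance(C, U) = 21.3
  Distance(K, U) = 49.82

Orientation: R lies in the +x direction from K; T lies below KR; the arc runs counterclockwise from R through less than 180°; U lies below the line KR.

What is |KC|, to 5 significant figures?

30.347

Checks: K = (0.00, 0.00) ✓; |TC| = 8.600 ✓; ∠(TC, CU) = 90.00° ✓; |CU| = 21.30 ✓; |KU| = 49.82 ✓.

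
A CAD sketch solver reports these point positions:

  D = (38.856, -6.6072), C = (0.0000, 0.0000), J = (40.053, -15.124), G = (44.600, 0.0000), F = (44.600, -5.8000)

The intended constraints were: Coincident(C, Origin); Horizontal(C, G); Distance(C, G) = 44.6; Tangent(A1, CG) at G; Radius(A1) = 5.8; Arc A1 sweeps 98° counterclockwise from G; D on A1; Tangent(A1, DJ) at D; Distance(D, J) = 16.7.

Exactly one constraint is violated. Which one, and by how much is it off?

Distance(D, J) = 16.7 — off by 8.10.

C = (0.00, 0.00) ✓; C.y = 0.00, G.y = 0.00 ✓; |CG| = 44.60 ✓; ∠(FG, GC) = 90.00° ✓; |FG| = 5.800 ✓; bearing(F→D) − bearing(F→G) = 98.00° ✓; |FD| = 5.800 ✓; ∠(FD, DJ) = 90.00° ✓; |DJ| = 8.601 ✗.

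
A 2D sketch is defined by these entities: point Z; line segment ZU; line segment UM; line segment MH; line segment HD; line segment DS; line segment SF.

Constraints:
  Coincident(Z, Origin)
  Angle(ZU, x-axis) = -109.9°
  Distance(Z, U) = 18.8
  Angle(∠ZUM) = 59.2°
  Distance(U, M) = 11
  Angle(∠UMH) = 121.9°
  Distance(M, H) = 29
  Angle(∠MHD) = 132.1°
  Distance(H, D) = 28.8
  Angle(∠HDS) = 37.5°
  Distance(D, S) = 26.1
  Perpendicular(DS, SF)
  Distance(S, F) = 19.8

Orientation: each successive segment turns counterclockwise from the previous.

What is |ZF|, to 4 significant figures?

18.21

Z is at the origin; ZU runs at -109.9° with length 18.8, so U = (-6.399, -17.68). ∠ZUM = 59.2° gives UM at 10.90° from the x-axis; with |UM| = 11.0, M = (4.402, -15.60). ∠UMH = 121.9° gives MH at 69.00° from the x-axis; with |MH| = 29.0, H = (14.80, 11.48). ∠MHD = 132.1° gives HD at 116.9° from the x-axis; with |HD| = 28.8, D = (1.765, 37.16). ∠HDS = 37.5° gives DS at -100.6° from the x-axis; with |DS| = 26.1, S = (-3.036, 11.51). The perpendicularity gives SF at right angles to DS, so SF runs at -10.60°; with |SF| = 19.8, F = (16.43, 7.863). Then |ZF| = |F − Z| = 18.21.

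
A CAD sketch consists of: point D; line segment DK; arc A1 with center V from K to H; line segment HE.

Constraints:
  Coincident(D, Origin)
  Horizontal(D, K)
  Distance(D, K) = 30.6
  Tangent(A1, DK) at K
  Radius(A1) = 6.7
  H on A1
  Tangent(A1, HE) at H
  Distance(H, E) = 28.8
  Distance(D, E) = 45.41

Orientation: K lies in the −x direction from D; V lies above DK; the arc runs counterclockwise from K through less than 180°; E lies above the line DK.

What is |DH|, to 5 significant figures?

25.109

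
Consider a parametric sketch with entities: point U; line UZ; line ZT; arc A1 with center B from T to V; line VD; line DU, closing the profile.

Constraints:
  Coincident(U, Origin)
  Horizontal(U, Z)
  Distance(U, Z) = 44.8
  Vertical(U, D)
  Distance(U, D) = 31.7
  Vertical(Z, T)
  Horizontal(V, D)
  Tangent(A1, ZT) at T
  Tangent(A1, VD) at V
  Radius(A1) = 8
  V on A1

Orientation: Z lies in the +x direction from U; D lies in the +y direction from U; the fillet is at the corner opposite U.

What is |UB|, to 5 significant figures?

43.771

U and D share the same x with |UD| = 31.7 and D on the +y side, so D = (0.0000, 31.700). The virtual corner opposite U is at (44.800, 31.700). The tangent condition forces BT to be normal to ZT and A1 meets VD tangentially, so BV is at right angles to VD, with radius 8.0, so the center B sits 8.0 in from both sides at B = (36.800, 23.700). Then |UB| = |B − U| = 43.771.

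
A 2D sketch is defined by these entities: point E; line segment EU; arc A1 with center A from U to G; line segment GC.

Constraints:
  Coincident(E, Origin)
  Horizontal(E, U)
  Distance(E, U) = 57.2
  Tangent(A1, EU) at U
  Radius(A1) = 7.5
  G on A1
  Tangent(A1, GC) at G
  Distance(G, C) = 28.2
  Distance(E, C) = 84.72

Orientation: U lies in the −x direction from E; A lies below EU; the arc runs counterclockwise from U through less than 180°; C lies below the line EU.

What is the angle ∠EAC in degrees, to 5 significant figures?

152.93°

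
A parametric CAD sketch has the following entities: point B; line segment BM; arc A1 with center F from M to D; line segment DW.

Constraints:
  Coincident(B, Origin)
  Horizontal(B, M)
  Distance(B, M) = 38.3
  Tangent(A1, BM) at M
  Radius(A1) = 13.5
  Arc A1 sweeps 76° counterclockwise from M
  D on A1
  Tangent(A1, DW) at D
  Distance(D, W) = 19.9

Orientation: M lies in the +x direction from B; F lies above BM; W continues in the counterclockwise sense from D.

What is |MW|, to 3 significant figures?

34.5

On A1, M sits at bearing -90° from F; a 76° counterclockwise sweep puts D at bearing -14°, so D = F + 13.5·(cos -14°, sin -14°) = (51.4, 10.2). A1 meets DW tangentially, so FD is at right angles to DW, so DW runs along (−sin -14°, cos -14°); with |DW| = 19.9, W = (56.2, 29.5). Then |MW| = |W − M| = 34.5.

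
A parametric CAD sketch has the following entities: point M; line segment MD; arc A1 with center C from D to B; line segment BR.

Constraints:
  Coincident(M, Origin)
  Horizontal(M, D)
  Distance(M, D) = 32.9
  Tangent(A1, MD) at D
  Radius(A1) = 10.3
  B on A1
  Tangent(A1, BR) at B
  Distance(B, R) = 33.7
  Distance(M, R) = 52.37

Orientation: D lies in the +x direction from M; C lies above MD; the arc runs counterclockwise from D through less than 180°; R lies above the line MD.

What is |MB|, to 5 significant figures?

44.663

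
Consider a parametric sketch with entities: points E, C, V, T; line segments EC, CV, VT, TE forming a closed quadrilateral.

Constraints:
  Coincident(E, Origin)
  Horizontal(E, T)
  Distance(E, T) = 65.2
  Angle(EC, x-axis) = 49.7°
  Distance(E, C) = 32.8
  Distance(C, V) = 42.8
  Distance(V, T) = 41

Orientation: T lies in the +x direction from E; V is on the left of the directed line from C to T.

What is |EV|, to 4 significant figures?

73.38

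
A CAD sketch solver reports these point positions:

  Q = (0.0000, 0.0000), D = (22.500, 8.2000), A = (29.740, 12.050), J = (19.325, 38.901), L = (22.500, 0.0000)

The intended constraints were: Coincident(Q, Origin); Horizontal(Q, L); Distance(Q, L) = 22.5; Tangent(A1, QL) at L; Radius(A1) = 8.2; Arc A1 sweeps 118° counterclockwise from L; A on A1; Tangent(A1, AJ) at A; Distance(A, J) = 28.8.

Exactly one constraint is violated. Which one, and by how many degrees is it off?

Tangent(A1, AJ) at A — off by 6.80°.

Q = (0.00, 0.00) ✓; Q.y = 0.00, L.y = 0.00 ✓; |QL| = 22.50 ✓; ∠(DL, LQ) = 90.00° ✓; |DL| = 8.200 ✓; bearing(D→A) − bearing(D→L) = 118.0° ✓; |DA| = 8.200 ✓; ∠(DA, AJ) = 96.80° ✗; |AJ| = 28.80 ✓.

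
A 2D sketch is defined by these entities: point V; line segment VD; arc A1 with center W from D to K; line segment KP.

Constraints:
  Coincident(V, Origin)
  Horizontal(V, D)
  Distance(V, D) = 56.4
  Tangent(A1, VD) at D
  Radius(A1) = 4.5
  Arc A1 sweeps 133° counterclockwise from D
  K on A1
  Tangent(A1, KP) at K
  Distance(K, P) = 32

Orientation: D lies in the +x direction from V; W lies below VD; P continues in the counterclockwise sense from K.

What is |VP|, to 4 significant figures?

81.08

V is at the origin; VD is horizontal with |VD| = 56.4 and D on the +x side, so D = (56.40, 0.000). Since A1 is tangent to VD there, WD ⟂ VD, so W = D + (0, -4.5) = (56.40, -4.500). On A1, D sits at bearing 90° from W; a 133° counterclockwise sweep puts K at bearing 223°, so K = W + 4.5·(cos 223°, sin 223°) = (53.11, -7.569). A1 meets KP tangentially, so WK is at right angles to KP, so KP runs along (−sin 223°, cos 223°); with |KP| = 32.0, P = (74.93, -30.97). Then |VP| = |P − V| = 81.08.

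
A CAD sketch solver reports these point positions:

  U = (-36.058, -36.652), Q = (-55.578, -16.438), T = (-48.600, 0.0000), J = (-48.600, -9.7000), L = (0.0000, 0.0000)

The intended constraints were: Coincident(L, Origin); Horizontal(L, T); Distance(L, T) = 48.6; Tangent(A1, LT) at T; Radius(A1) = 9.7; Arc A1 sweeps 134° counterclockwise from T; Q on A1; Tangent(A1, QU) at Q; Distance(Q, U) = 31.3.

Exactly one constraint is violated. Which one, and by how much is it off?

Distance(Q, U) = 31.3 — off by 3.20.

L = (0.00, 0.00) ✓; L.y = 0.00, T.y = 0.00 ✓; |LT| = 48.60 ✓; ∠(JT, TL) = 90.00° ✓; |JT| = 9.700 ✓; bearing(J→Q) − bearing(J→T) = 134.0° ✓; |JQ| = 9.700 ✓; ∠(JQ, QU) = 90.00° ✓; |QU| = 28.10 ✗.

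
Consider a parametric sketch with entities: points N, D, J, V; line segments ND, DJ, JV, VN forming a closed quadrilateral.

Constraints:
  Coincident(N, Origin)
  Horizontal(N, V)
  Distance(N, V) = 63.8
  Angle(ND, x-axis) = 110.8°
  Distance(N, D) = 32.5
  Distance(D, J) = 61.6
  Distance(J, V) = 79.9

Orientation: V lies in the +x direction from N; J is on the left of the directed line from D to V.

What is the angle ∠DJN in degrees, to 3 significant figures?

21.8°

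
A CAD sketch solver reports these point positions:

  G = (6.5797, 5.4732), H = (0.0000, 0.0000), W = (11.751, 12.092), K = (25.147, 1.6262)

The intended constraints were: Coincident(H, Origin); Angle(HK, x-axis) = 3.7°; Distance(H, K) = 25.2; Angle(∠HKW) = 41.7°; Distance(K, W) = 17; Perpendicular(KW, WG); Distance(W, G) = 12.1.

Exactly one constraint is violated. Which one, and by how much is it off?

Distance(W, G) = 12.1 — off by 3.70.

H = (0.00, 0.00) ✓; HK at 3.700° ✓; |HK| = 25.20 ✓; ∠HKW = 41.70° ✓; |KW| = 17.00 ✓; ∠(KW, WG) = 90.00° ✓; |WG| = 8.399 ✗.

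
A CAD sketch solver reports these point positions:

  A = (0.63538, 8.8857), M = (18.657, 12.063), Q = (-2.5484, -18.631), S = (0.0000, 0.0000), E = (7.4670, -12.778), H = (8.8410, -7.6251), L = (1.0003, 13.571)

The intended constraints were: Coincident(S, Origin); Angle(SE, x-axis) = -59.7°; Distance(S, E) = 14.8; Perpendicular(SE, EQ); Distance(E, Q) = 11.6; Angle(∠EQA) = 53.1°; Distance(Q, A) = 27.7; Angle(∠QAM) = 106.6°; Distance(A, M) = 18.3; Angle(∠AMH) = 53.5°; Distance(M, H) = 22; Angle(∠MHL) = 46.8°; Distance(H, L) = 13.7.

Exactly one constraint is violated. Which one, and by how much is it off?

Distance(H, L) = 13.7 — off by 8.90.

S = (0.00, 0.00) ✓; SE at -59.70° ✓; |SE| = 14.80 ✓; ∠(SE, EQ) = 90.00° ✓; |EQ| = 11.60 ✓; ∠EQA = 53.10° ✓; |QA| = 27.70 ✓; ∠QAM = 106.6° ✓; |AM| = 18.30 ✓; ∠AMH = 53.50° ✓; |MH| = 22.00 ✓; ∠MHL = 46.80° ✓; |HL| = 22.60 ✗.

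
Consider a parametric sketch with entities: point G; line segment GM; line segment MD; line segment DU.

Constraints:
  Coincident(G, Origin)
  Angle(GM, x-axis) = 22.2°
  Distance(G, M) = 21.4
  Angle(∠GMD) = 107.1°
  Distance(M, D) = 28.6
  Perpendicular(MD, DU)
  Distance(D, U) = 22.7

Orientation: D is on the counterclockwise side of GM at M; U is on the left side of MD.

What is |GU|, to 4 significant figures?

34.96

G is at the origin; GM runs at 22.2° with length 21.4, so M = 21.4·(cos 22.2°, sin 22.2°) = (19.81, 8.086). ∠GMD = 107.1°, so MD runs at 22.2° + (180° − 107.1°) = 95.10° from the x-axis; with |MD| = 28.6, D = M + 28.6·(cos 95.10°, sin 95.10°) = (17.27, 36.57). The perpendicularity gives DU at right angles to MD; with |DU| = 22.7 on the left of MD, U = D + 22.7·(-0.9960, -0.08889) = (-5.339, 34.55). Then |GU| = |U − G| = 34.96.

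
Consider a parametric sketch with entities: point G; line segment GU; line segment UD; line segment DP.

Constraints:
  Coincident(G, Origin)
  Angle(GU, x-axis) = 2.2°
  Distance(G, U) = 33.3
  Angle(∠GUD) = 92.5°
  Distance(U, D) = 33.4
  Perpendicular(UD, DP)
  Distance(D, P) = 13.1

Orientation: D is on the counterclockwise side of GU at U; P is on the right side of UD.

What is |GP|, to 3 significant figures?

58.0

G is at the origin; GU runs at 2.2° with length 33.3, so U = 33.3·(cos 2.2°, sin 2.2°) = (33.3, 1.28). ∠GUD = 92.5°, so UD runs at 2.2° + (180° − 92.5°) = 89.7° from the x-axis; with |UD| = 33.4, D = U + 33.4·(cos 89.7°, sin 89.7°) = (33.5, 34.7). The perpendicularity gives DP at right angles to UD; with |DP| = 13.1 on the right of UD, P = D + 13.1·(1.00, -0.00524) = (46.6, 34.6). Then |GP| = |P − G| = 58.0.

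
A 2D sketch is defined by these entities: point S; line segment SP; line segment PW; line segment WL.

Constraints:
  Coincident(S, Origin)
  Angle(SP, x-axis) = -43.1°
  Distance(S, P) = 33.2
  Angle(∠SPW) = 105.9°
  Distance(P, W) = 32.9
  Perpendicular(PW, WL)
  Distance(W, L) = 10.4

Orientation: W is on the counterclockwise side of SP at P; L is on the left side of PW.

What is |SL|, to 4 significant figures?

47.19

∠SPW = 105.9°, so PW runs at -43.1° + (180° − 105.9°) = 31.00° from the x-axis; with |PW| = 32.9, W = P + 32.9·(cos 31.00°, sin 31.00°) = (52.44, -5.740). PW ⟂ WL; with |WL| = 10.4 on the left of PW, L = W + 10.4·(-0.5150, 0.8572) = (47.09, 3.175). Then |SL| = |L − S| = 47.19.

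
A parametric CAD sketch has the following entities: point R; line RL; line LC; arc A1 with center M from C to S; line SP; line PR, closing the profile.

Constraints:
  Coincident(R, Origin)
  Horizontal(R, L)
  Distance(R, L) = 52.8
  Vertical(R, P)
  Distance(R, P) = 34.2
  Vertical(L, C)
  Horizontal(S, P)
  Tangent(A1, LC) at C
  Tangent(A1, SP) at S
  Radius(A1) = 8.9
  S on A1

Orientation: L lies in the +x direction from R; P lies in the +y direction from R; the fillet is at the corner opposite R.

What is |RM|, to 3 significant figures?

50.7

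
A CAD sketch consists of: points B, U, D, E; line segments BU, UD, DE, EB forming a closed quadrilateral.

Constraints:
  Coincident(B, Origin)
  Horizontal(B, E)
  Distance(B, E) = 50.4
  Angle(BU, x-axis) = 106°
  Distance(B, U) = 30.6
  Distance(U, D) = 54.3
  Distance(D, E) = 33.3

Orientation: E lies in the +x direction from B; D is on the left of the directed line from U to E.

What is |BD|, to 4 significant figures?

56.39

B is at the origin; B and E share the same y with |BE| = 50.4 and E in +x, so E = (50.4, 0). BU runs at 106.0° with |BU| = 30.6, so U = (-8.435, 29.41). D is determined by |UD| = 54.3 and |DE| = 33.3 together: it lies at the intersection of circle(U, 54.3) and circle(E, 33.3). With |UE| = 65.78, the foot of the radical line on UE is 46.87 from U and the perpendicular offset is √(54.3² − 46.87²) = 27.41. Taking the left-of-UE solution: D = (45.75, 32.97).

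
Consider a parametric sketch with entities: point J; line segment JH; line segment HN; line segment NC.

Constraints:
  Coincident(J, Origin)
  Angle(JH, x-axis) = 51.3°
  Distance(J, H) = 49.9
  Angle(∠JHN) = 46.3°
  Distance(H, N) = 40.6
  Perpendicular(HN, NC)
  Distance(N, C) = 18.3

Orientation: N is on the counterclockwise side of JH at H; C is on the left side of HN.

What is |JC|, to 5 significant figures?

18.802

∠JHN = 46.3°, so HN runs at 51.3° + (180° − 46.3°) = 185.00° from the x-axis; with |HN| = 40.6, N = H + 40.6·(cos 185.00°, sin 185.00°) = (-9.2459, 35.405). The perpendicularity gives NC at right angles to HN; with |NC| = 18.3 on the left of HN, C = N + 18.3·(0.087156, -0.99619) = (-7.6509, 17.175). Then |JC| = |C − J| = 18.802.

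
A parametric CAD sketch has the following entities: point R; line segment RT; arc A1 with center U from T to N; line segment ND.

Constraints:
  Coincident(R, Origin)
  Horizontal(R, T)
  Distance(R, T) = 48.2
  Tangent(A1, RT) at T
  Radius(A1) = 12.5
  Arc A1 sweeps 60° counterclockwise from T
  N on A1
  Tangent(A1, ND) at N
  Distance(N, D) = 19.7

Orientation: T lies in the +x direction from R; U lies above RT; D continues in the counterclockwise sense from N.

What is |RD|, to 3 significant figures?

72.7

On A1, T sits at bearing -90° from U; a 60° counterclockwise sweep puts N at bearing -30°, so N = U + 12.5·(cos -30°, sin -30°) = (59.0, 6.25). Tangency of A1 to ND means the radius UN is perpendicular to ND, so ND runs along (−sin -30°, cos -30°); with |ND| = 19.7, D = (68.9, 23.3). Then |RD| = |D − R| = 72.7.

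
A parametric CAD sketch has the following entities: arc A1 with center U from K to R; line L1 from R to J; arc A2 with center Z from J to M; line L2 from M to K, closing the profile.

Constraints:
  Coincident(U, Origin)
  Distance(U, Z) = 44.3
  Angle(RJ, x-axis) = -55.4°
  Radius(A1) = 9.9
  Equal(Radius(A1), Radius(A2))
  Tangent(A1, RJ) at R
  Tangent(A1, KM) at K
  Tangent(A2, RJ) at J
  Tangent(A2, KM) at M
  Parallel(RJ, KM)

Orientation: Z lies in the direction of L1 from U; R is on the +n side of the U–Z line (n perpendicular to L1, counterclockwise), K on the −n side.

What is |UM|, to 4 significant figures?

45.39

The slot axis is L1's direction at -55.4°, so u = (cos -55.4°, sin -55.4°) = (0.5678, -0.8231) and n = (−sin -55.4°, cos -55.4°) = (0.8231, 0.5678). U is at the origin and Z lies 44.3 along u from U, so Z = 44.3·u = (25.16, -36.46). Tangency of A1 to both parallel lines with radius 9.9 puts R and K at U ± 9.9·n: R = (8.149, 5.622), K = (-8.149, -5.622). Equal radii place J and M the same way about Z: J = Z + 9.9·n = (33.30, -30.84), M = Z − 9.9·n = (17.01, -42.09). Then |UM| = |M − U| = 45.39.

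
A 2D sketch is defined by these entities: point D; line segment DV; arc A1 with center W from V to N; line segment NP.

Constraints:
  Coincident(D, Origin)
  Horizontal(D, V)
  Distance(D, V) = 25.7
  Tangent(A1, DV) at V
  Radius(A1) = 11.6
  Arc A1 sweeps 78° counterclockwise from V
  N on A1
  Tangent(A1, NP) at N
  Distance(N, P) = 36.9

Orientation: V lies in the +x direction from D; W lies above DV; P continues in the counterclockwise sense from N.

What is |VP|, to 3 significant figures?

49.1

D is at the origin; DV is horizontal with |DV| = 25.7 and V on the +x side, so V = (25.7, 0.00). A1 meets DV tangentially, so WV is at right angles to DV, so W = V + (0, 11.6) = (25.7, 11.6). On A1, V sits at bearing -90° from W; a 78° counterclockwise sweep puts N at bearing -12°, so N = W + 11.6·(cos -12°, sin -12°) = (37.0, 9.19). Tangency of A1 to NP means the radius WN is perpendicular to NP, so NP runs along (−sin -12°, cos -12°); with |NP| = 36.9, P = (44.7, 45.3). Then |VP| = |P − V| = 49.1.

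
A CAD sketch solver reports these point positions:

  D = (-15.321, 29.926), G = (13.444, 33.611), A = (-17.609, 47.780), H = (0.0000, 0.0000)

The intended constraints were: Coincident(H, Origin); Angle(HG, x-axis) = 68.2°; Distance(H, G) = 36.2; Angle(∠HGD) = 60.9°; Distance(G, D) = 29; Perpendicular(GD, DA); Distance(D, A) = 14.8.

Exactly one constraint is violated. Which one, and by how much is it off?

Distance(D, A) = 14.8 — off by 3.20.

H = (0.00, 0.00) ✓; HG at 68.20° ✓; |HG| = 36.20 ✓; ∠HGD = 60.90° ✓; |GD| = 29.00 ✓; ∠(GD, DA) = 90.00° ✓; |DA| = 18.00 ✗.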